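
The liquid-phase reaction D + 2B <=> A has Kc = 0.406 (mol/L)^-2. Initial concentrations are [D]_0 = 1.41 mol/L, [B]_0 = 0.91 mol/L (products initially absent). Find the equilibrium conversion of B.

Let X = conversion of B; extent ξ = 0.91X/2 mol/L.
Concentrations: [D] = 1.41 − 0.455X; [B] = 0.91 − 0.91X; [A] = 0.455X.
Kc = [A] / ([D] [B]^2).
Solving Kc = 0.406 for X ∈ (0,1): X = 0.367.

X = 0.367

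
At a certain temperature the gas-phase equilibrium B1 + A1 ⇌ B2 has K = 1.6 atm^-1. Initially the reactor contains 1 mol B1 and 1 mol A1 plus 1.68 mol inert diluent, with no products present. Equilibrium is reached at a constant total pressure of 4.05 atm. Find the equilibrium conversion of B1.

Let X = conversion of B1 (basis 1 mol B1); extent of reaction ξ = X.
Moles: n_B1 = 1 − X; n_A1 = 1 − X; n_B2 = X; n_I = 1.68 (inert).
Total moles n_T = 3.68 − X.
With p_i = (n_i/n_T)P, K = p_B2 / (p_B1 p_A1).
Equating to 1.6 atm^-1 and solving on 0 < X < 1: X = 0.503.

X = 0.503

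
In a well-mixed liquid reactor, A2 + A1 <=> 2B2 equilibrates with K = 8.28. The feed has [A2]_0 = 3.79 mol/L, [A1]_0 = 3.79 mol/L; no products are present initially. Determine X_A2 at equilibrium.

Let X = conversion of A2; extent ξ = 3.79·X mol/L.
Concentrations: [A2] = 3.79 − 3.79X; [A1] = 3.79 − 3.79X; [B2] = 7.58X.
K = [B2]^2 / ([A2] [A1]).
Setting equal to 8.28 and solving for X on (0,1) gives X = 0.590.

X = 0.590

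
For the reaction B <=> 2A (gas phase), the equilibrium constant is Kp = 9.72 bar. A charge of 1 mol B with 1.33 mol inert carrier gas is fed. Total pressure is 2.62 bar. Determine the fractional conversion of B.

Let X = conversion of B (basis 1 mol B); extent of reaction ξ = X.
At extent ξ: n_B = 1 − X; n_A = 2X; n_I = 1.33 (inert).
n_T = Σnᵢ = 2.33 + X.
With p_i = (n_i/n_T)P, Kp = p_A^2 / (p_B).
Substituting and setting equal to 9.72 bar gives a polynomial in X; the root in (0,1) is X = 0.786.

X = 0.786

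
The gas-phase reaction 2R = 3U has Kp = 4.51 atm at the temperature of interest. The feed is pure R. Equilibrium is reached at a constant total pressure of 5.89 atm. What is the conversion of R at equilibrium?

X = 0.442

Let X = conversion of R (basis 1 mol R); extent of reaction ξ = 0.5X.
Species balance: n_R = 1 − X; n_U = 1.5X.
Total moles n_T = 1 + 0.5X.
y_i = n_i/n_T, p_i = y_i·P. Kp = p_U^3 / (p_R^2).
Setting this equal to 4.51 atm and taking the physical root (0 < X < 1) gives X = 0.442.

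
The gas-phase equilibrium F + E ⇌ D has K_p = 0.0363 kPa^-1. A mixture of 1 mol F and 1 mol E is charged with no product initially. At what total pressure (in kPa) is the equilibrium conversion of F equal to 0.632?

P = 176 kPa

Take 1 mol F as basis and let X be its fractional conversion, so ξ = X.
Mole table: n_F = 1 − X; n_E = 1 − X; n_D = X.
Summing: n_T = 2 − X.
K_p = p_D / (p_F p_E) with p_i = (n_i/n_T)·P.
At X = 0.632: the mole-fraction product g(X) = Π y_i^ν_i = 6.384. Since K_p = g(X)·P^{-1}, P = (g/K_p)^(1/1) = (6.384/0.0363)^(1/1) = 176 kPa.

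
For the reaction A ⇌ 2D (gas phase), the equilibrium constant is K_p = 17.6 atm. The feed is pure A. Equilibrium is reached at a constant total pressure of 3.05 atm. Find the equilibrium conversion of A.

X = 0.769

Basis: 1 mol A initially; let X = conversion of A. Extent ξ = X.
At extent ξ: n_A = 1 − X; n_D = 2X.
n_T = Σnᵢ = 1 + X.
Mole fractions y_i = n_i/n_T; K_p = p_D^2 / (p_A) with p_i = y_i·P.
This yields a degree-2 equation in X; solving on (0,1), X = 0.769.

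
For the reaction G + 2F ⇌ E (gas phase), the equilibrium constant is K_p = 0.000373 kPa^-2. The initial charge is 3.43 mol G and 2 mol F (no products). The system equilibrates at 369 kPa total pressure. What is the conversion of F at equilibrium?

X = 0.850

Take 2 mol F as basis and let X be its fractional conversion, so ξ = X.
Moles: n_G = 3.43 − X; n_F = 2 − 2X; n_E = X.
Summing: n_T = 5.43 − 2X.
Mole fractions y_i = n_i/n_T; K_p = p_E / (p_G p_F^2) with p_i = y_i·P.
This yields a degree-3 equation in X; solving on (0,1), X = 0.850.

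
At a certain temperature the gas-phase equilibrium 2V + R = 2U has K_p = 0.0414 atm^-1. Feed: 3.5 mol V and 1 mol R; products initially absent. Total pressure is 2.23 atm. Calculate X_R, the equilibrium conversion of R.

X = 0.203

Take 1 mol R as basis and let X be its fractional conversion, so ξ = X.
Mole table: n_V = 3.5 − 2X; n_R = 1 − X; n_U = 2X.
Summing: n_T = 4.5 − X.
With p_i = (n_i/n_T)P, K_p = p_U^2 / (p_V^2 p_R).
Setting this equal to 0.0414 atm^-1 and taking the physical root (0 < X < 1) gives X = 0.203.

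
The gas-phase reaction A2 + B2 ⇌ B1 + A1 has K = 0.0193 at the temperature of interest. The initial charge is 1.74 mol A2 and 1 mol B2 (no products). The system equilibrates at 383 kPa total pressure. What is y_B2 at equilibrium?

y_B2 = 0.307

Basis: 1 mol B2 initially; let X = conversion of B2. Extent ξ = X.
Mole table: n_A2 = 1.74 − X; n_B2 = 1 − X; n_B1 = X; n_A1 = X.
n_T stays at 2.74 (no change in mole number).
y_i = n_i/n_T, p_i = y_i·P. K = p_B1 p_A1 / (p_A2 p_B2).
Substituting and setting equal to 0.0193 gives a polynomial in X; the root in (0,1) is X = 0.160.
Then n_B2 = 0.84, n_T = 2.74, so y_B2 = 0.307.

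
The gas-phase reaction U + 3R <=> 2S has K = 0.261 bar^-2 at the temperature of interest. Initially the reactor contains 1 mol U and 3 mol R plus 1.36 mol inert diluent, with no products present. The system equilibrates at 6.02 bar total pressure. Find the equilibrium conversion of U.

X = 0.484

Take 1 mol U as basis and let X be its fractional conversion, so ξ = X.
Moles: n_U = 1 − X; n_R = 3 − 3X; n_S = 2X; n_I = 1.36 (inert).
n_T = Σnᵢ = 5.36 − 2X.
y_i = n_i/n_T, p_i = y_i·P. K = p_S^2 / (p_U p_R^3).
This yields a degree-4 equation in X; solving on (0,1), X = 0.484.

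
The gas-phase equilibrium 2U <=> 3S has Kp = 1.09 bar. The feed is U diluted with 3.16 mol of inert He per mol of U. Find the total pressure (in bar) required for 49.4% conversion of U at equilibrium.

Let X = conversion of U (basis 1 mol U); extent of reaction ξ = 0.5X.
Mole table: n_U = 1 − X; n_S = 1.5X; n_I = 3.16 (inert).
Summing: n_T = 4.16 + 0.5X.
Kp = p_S^3 / (p_U^2) with p_i = (n_i/n_T)·P.
At X = 0.494: the mole-fraction product g(X) = Π y_i^ν_i = 0.3606. Since Kp = g(X)·P^{1}, P = (Kp/g)^(1/1) = (1.09/0.3606)^(1/1) = 3.02 bar.

P = 3.02 bar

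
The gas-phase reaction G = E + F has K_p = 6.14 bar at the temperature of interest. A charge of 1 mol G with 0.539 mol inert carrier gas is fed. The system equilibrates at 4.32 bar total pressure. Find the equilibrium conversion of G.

Let X = conversion of G (basis 1 mol G); extent of reaction ξ = X.
Moles: n_G = 1 − X; n_E = X; n_F = X; n_I = 0.539 (inert).
Total moles n_T = 1.54 + X.
With p_i = (n_i/n_T)P, K_p = p_E p_F / (p_G).
Equating to 6.14 bar and solving on 0 < X < 1: X = 0.805.

X = 0.805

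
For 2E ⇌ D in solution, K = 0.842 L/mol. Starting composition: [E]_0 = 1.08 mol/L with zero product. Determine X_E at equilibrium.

Let X = conversion of E; extent ξ = 1.08X/2 mol/L.
Concentrations: [E] = 1.08 − 1.08X; [D] = 0.54X.
K = [D] / ([E]^2).
Equating to 0.842 L/mol: the physical root is X = 0.484.

X = 0.484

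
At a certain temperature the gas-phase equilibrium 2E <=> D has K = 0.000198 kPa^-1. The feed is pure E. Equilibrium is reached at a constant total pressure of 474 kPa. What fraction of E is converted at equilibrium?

X = 0.147

Let X = conversion of E (basis 1 mol E); extent of reaction ξ = 0.5X.
Mole table: n_E = 1 − X; n_D = 0.5X.
Total moles n_T = 1 − 0.5X.
With p_i = (n_i/n_T)P, K = p_D / (p_E^2).
Setting this equal to 0.000198 kPa^-1 and taking the physical root (0 < X < 1) gives X = 0.147.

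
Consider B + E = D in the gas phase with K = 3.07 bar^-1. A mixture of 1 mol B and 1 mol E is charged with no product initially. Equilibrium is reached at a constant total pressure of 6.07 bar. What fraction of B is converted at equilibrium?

X = 0.774

Let X = conversion of B (basis 1 mol B); extent of reaction ξ = X.
Moles: n_B = 1 − X; n_E = 1 − X; n_D = X.
Summing: n_T = 2 − X.
Mole fractions y_i = n_i/n_T; K = p_D / (p_B p_E) with p_i = y_i·P.
Equating to 3.07 bar^-1 and solving on 0 < X < 1: X = 0.774.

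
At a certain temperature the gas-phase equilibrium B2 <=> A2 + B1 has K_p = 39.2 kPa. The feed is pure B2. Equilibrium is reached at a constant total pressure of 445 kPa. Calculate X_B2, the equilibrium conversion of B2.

Basis: 1 mol B2 initially; let X = conversion of B2. Extent ξ = X.
Mole table: n_B2 = 1 − X; n_A2 = X; n_B1 = X.
n_T = Σnᵢ = 1 + X.
y_i = n_i/n_T, p_i = y_i·P. K_p = p_A2 p_B1 / (p_B2).
Setting this equal to 39.2 kPa and taking the physical root (0 < X < 1) gives X = 0.285.

X = 0.285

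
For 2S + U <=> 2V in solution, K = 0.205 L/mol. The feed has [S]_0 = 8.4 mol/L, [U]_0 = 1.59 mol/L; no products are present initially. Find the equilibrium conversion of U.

Let X = conversion of U; extent ξ = 1.59·X mol/L.
Concentrations: [S] = 8.4 − 3.18X; [U] = 1.59 − 1.59X; [V] = 3.18X.
K = [V]^2 / ([S]^2 [U]).
Equating to 0.205 L/mol: the physical root is X = 0.660.

X = 0.660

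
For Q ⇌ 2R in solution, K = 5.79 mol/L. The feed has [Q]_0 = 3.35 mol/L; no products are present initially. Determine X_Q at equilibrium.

Let X = conversion of Q; extent ξ = 3.35·X mol/L.
Concentrations: [Q] = 3.35 − 3.35X; [R] = 6.7X.
K = [R]^2 / ([Q]).
Equating to 5.79 mol/L: the physical root is X = 0.476.

X = 0.476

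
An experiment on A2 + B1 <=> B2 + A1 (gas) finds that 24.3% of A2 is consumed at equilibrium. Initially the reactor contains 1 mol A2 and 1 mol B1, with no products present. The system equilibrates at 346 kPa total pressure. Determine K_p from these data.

K_p = 0.103

Basis: 1 mol A2 initially; let X = conversion of A2. Extent ξ = X.
At extent ξ: n_A2 = 1 − X; n_B1 = 1 − X; n_B2 = X; n_A1 = X.
n_T stays at 2 (no change in mole number).
At X = 0.243: n_A2 = 0.757, n_B1 = 0.757, n_B2 = 0.243, n_A1 = 0.243, n_T = 2.
p_i = (n_i/n_T)·P. K_p = p_B2 p_A1 / (p_A2 p_B1) = 0.103.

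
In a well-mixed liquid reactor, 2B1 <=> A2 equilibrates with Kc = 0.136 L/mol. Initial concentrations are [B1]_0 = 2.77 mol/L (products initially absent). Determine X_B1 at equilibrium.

X = 0.334

Let X = conversion of B1; extent ξ = 2.77X/2 mol/L.
Concentrations: [B1] = 2.77 − 2.77X; [A2] = 1.39X.
Kc = [A2] / ([B1]^2).
Solving Kc = 0.136 for X ∈ (0,1): X = 0.334.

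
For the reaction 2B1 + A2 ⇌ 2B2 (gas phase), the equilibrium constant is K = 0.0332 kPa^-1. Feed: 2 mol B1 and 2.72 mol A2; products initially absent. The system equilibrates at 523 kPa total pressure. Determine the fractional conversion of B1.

X = 0.746

Take 2 mol B1 as basis and let X be its fractional conversion, so ξ = X.
Mole table: n_B1 = 2 − 2X; n_A2 = 2.72 − X; n_B2 = 2X.
Total moles n_T = 4.72 − X.
Mole fractions y_i = n_i/n_T; K = p_B2^2 / (p_B1^2 p_A2) with p_i = y_i·P.
Equating to 0.0332 kPa^-1 and solving on 0 < X < 1: X = 0.746.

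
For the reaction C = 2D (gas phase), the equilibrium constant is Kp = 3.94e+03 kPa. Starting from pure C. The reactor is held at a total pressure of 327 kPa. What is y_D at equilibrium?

Take 1 mol C as basis and let X be its fractional conversion, so ξ = X.
Mole table: n_C = 1 − X; n_D = 2X.
Total moles n_T = 1 + X.
With p_i = (n_i/n_T)P, Kp = p_D^2 / (p_C).
Substituting and setting equal to 3.94e+03 kPa gives a polynomial in X; the root in (0,1) is X = 0.866.
Then n_D = 1.73, n_T = 1.87, so y_D = 0.928.

y_D = 0.928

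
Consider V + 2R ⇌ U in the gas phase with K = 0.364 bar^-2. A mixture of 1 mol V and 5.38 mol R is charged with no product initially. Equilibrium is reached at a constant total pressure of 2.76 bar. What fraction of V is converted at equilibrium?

Basis: 1 mol V initially; let X = conversion of V. Extent ξ = X.
Moles: n_V = 1 − X; n_R = 5.38 − 2X; n_U = X.
Summing: n_T = 6.38 − 2X.
y_i = n_i/n_T, p_i = y_i·P. K = p_U / (p_V p_R^2).
This yields a degree-3 equation in X; solving on (0,1), X = 0.642.

X = 0.642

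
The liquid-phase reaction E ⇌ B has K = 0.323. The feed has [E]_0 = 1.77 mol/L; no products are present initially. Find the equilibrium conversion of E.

Let X = conversion of E; extent ξ = 1.77·X mol/L.
Concentrations: [E] = 1.77 − 1.77X; [B] = 1.77X.
K = [B] / ([E]).
Equating to 0.323: the physical root is X = 0.244.

X = 0.244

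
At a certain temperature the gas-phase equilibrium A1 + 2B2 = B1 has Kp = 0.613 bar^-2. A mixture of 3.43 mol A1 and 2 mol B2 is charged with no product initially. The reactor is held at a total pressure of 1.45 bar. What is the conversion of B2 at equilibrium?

X = 0.322

Basis: 2 mol B2 initially; let X = conversion of B2. Extent ξ = X.
Species balance: n_A1 = 3.43 − X; n_B2 = 2 − 2X; n_B1 = X.
n_T = Σnᵢ = 5.43 − 2X.
With p_i = (n_i/n_T)P, Kp = p_B1 / (p_A1 p_B2^2).
Equating to 0.613 bar^-2 and solving on 0 < X < 1: X = 0.322.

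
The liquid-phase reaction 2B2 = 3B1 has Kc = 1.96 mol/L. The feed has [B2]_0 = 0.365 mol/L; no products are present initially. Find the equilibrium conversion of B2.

X = 0.616

Let X = conversion of B2; extent ξ = 0.365X/2 mol/L.
Concentrations: [B2] = 0.365 − 0.365X; [B1] = 0.547X.
Kc = [B1]^3 / ([B2]^2).
Solving Kc = 1.96 for X ∈ (0,1): X = 0.616.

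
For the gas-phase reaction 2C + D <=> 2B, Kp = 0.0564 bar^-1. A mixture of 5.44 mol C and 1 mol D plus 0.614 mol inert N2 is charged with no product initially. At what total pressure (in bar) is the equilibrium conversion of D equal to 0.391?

P = 5.47 bar

Basis: 1 mol D initially; let X = conversion of D. Extent ξ = X.
Mole table: n_C = 5.44 − 2X; n_D = 1 − X; n_B = 2X; n_I = 0.614 (inert).
Total moles n_T = 7.05 − X.
Kp = p_B^2 / (p_C^2 p_D) with p_i = (n_i/n_T)·P.
At X = 0.391: the mole-fraction product g(X) = Π y_i^ν_i = 0.3084. Since Kp = g(X)·P^{-1}, P = (g/Kp)^(1/1) = (0.3084/0.0564)^(1/1) = 5.47 bar.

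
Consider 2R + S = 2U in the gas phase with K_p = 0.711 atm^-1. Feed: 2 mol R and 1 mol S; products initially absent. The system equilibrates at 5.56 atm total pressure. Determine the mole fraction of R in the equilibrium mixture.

Basis: 2 mol R initially; let X = conversion of R. Extent ξ = X.
Species balance: n_R = 2 − 2X; n_S = 1 − X; n_U = 2X.
Total moles n_T = 3 − X.
With p_i = (n_i/n_T)P, K_p = p_U^2 / (p_R^2 p_S).
Setting this equal to 0.711 atm^-1 and taking the physical root (0 < X < 1) gives X = 0.475.
Then n_R = 1.05, n_T = 2.52, so y_R = 0.416.

y_R = 0.416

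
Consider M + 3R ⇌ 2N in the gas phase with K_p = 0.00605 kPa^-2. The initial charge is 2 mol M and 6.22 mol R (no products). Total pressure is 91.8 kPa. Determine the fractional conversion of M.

Take 2 mol M as basis and let X be its fractional conversion, so ξ = 2X.
At extent ξ: n_M = 2 − 2X; n_R = 6.22 − 6X; n_N = 4X.
n_T = Σnᵢ = 8.22 − 4X.
Mole fractions y_i = n_i/n_T; K_p = p_N^2 / (p_M p_R^3) with p_i = y_i·P.
This yields a degree-4 equation in X; solving on (0,1), X = 0.707.

X = 0.707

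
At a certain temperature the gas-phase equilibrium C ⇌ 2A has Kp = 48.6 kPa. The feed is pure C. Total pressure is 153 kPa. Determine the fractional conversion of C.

Basis: 1 mol C initially; let X = conversion of C. Extent ξ = X.
Mole table: n_C = 1 − X; n_A = 2X.
n_T = Σnᵢ = 1 + X.
y_i = n_i/n_T, p_i = y_i·P. Kp = p_A^2 / (p_C).
Setting this equal to 48.6 kPa and taking the physical root (0 < X < 1) gives X = 0.271.

X = 0.271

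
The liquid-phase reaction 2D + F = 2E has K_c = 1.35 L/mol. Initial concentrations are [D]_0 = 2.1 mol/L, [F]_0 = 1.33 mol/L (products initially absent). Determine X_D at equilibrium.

Let X = conversion of D; extent ξ = 2.1X/2 mol/L.
Concentrations: [D] = 2.1 − 2.1X; [F] = 1.33 − 1.05X; [E] = 2.1X.
K_c = [E]^2 / ([D]^2 [F]).
Setting equal to 1.35 and solving for X on (0,1) gives X = 0.509.

X = 0.509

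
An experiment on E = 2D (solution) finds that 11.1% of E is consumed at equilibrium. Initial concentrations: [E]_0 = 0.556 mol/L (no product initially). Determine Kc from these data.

Let X = conversion of E.
Concentrations: [E] = 0.556 − 0.556X; [D] = 1.11X.
At X = 0.111: [E] = 0.494, [D] = 0.123.
Kc = [D]^2 / ([E]) = 0.0308 mol/L.

Kc = 0.0308 mol/L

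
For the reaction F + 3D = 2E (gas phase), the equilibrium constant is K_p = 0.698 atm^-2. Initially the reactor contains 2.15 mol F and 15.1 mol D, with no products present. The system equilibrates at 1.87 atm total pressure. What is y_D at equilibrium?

y_D = 0.743

Basis: 2.15 mol F initially; let X = conversion of F. Extent ξ = 2.15X.
Moles: n_F = 2.15 − 2.15X; n_D = 15.1 − 6.45X; n_E = 4.3X.
n_T = Σnᵢ = 17.2 − 4.3X.
Mole fractions y_i = n_i/n_T; K_p = p_E^2 / (p_F p_D^3) with p_i = y_i·P.
Setting this equal to 0.698 atm^-2 and taking the physical root (0 < X < 1) gives X = 0.702.
Then n_D = 10.6, n_T = 14.2, so y_D = 0.743.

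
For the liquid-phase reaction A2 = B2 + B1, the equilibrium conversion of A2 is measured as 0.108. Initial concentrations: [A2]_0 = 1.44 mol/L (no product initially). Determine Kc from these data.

Kc = 0.0188 mol/L

Let X = conversion of A2.
Concentrations: [A2] = 1.44 − 1.44X; [B2] = 1.44X; [B1] = 1.44X.
At X = 0.108: [A2] = 1.28, [B2] = 0.156, [B1] = 0.156.
Kc = [B2] [B1] / ([A2]) = 0.0188 mol/L.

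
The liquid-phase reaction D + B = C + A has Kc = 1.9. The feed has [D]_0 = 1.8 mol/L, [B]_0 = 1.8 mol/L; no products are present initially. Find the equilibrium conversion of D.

X = 0.580

Let X = conversion of D; extent ξ = 1.8·X mol/L.
Concentrations: [D] = 1.8 − 1.8X; [B] = 1.8 − 1.8X; [C] = 1.8X; [A] = 1.8X.
Kc = [C] [A] / ([D] [B]).
This equals 1.9 at X = 0.580 (the root in 0 < X < 1).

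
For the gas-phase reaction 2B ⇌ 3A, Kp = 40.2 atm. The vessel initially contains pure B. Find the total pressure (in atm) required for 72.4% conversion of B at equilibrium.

P = 3.26 atm

Let X = conversion of B (basis 1 mol B); extent of reaction ξ = 0.5X.
At extent ξ: n_B = 1 − X; n_A = 1.5X.
n_T = Σnᵢ = 1 + 0.5X.
Kp = p_A^3 / (p_B^2) with p_i = (n_i/n_T)·P.
At X = 0.724: the mole-fraction product g(X) = Π y_i^ν_i = 12.35. Since Kp = g(X)·P^{1}, P = (Kp/g)^(1/1) = (40.2/12.35)^(1/1) = 3.26 atm.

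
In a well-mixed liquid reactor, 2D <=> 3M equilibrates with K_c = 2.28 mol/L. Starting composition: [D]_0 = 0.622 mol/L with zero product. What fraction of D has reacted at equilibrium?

X = 0.578

Let X = conversion of D; extent ξ = 0.622X/2 mol/L.
Concentrations: [D] = 0.622 − 0.622X; [M] = 0.933X.
K_c = [M]^3 / ([D]^2).
Solving K_c = 2.28 for X ∈ (0,1): X = 0.578.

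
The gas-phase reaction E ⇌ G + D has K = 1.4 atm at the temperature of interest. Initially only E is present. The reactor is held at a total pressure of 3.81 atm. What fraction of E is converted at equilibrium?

X = 0.518

Let X = conversion of E (basis 1 mol E); extent of reaction ξ = X.
Moles: n_E = 1 − X; n_G = X; n_D = X.
Summing: n_T = 1 + X.
Mole fractions y_i = n_i/n_T; K = p_G p_D / (p_E) with p_i = y_i·P.
This yields a degree-2 equation in X; solving on (0,1), X = 0.518.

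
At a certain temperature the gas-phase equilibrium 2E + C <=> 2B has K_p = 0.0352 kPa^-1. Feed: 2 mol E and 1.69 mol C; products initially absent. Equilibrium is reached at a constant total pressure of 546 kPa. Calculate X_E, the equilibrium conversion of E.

X = 0.715

Basis: 2 mol E initially; let X = conversion of E. Extent ξ = X.
Mole table: n_E = 2 − 2X; n_C = 1.69 − X; n_B = 2X.
Total moles n_T = 3.69 − X.
With p_i = (n_i/n_T)P, K_p = p_B^2 / (p_E^2 p_C).
Setting this equal to 0.0352 kPa^-1 and taking the physical root (0 < X < 1) gives X = 0.715.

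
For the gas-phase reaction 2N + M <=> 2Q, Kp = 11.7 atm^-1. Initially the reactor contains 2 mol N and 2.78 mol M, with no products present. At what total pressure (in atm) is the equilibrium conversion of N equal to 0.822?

P = 3.68 atm

Take 2 mol N as basis and let X be its fractional conversion, so ξ = X.
Species balance: n_N = 2 − 2X; n_M = 2.78 − X; n_Q = 2X.
Summing: n_T = 4.78 − X.
Kp = p_Q^2 / (p_N^2 p_M) with p_i = (n_i/n_T)·P.
At X = 0.822: the mole-fraction product g(X) = Π y_i^ν_i = 43.11. Since Kp = g(X)·P^{-1}, P = (g/Kp)^(1/1) = (43.11/11.7)^(1/1) = 3.68 atm.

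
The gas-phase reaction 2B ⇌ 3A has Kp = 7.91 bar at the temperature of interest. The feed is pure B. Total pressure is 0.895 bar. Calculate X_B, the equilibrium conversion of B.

Basis: 1 mol B initially; let X = conversion of B. Extent ξ = 0.5X.
Mole table: n_B = 1 − X; n_A = 1.5X.
Total moles n_T = 1 + 0.5X.
Mole fractions y_i = n_i/n_T; Kp = p_A^3 / (p_B^2) with p_i = y_i·P.
Equating to 7.91 bar and solving on 0 < X < 1: X = 0.693.

X = 0.693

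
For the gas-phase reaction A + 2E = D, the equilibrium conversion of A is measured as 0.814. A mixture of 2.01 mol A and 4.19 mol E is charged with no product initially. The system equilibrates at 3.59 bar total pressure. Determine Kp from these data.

Kp = 3.46 bar^-2

Let X = conversion of A (basis 2.01 mol A); extent of reaction ξ = 2.01X.
Mole table: n_A = 2.01 − 2.01X; n_E = 4.19 − 4.02X; n_D = 2.01X.
Summing: n_T = 6.2 − 4.02X.
At X = 0.814: n_A = 0.374, n_E = 0.918, n_D = 1.64, n_T = 2.93.
p_i = (n_i/n_T)·P. Kp = p_D / (p_A p_E^2) = 3.46 bar^-2.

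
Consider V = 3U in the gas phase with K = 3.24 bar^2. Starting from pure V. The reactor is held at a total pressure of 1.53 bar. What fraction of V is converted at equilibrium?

X = 0.468

Basis: 1 mol V initially; let X = conversion of V. Extent ξ = X.
At extent ξ: n_V = 1 − X; n_U = 3X.
Summing: n_T = 1 + 2X.
With p_i = (n_i/n_T)P, K = p_U^3 / (p_V).
Substituting and setting equal to 3.24 bar^2 gives a polynomial in X; the root in (0,1) is X = 0.468.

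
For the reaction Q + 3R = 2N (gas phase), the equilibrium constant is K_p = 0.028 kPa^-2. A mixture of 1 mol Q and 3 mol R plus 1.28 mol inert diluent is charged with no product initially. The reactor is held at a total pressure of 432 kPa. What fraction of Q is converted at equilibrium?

X = 0.872

Basis: 1 mol Q initially; let X = conversion of Q. Extent ξ = X.
Moles: n_Q = 1 − X; n_R = 3 − 3X; n_N = 2X; n_I = 1.28 (inert).
Summing: n_T = 5.28 − 2X.
y_i = n_i/n_T, p_i = y_i·P. K_p = p_N^2 / (p_Q p_R^3).
Equating to 0.028 kPa^-2 and solving on 0 < X < 1: X = 0.872.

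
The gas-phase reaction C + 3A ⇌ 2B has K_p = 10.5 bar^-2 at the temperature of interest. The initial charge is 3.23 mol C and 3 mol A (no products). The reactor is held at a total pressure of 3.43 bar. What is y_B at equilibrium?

y_B = 0.351

Let X = conversion of A (basis 3 mol A); extent of reaction ξ = X.
Moles: n_C = 3.23 − X; n_A = 3 − 3X; n_B = 2X.
n_T = Σnᵢ = 6.23 − 2X.
y_i = n_i/n_T, p_i = y_i·P. K_p = p_B^2 / (p_C p_A^3).
Substituting and setting equal to 10.5 bar^-2 gives a polynomial in X; the root in (0,1) is X = 0.810.
Then n_B = 1.62, n_T = 4.61, so y_B = 0.351.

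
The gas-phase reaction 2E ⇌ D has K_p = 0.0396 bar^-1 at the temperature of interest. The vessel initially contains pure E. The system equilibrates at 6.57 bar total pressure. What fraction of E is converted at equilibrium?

Take 1 mol E as basis and let X be its fractional conversion, so ξ = 0.5X.
Mole table: n_E = 1 − X; n_D = 0.5X.
Total moles n_T = 1 − 0.5X.
y_i = n_i/n_T, p_i = y_i·P. K_p = p_D / (p_E^2).
Substituting and setting equal to 0.0396 bar^-1 gives a polynomial in X; the root in (0,1) is X = 0.300.

X = 0.300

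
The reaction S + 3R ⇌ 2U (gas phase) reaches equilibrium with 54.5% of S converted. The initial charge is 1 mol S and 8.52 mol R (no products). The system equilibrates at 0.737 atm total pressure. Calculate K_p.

Let X = conversion of S (basis 1 mol S); extent of reaction ξ = X.
Moles: n_S = 1 − X; n_R = 8.52 − 3X; n_U = 2X.
Total moles n_T = 9.52 − 2X.
At X = 0.545: n_S = 0.455, n_R = 6.88, n_U = 1.09, n_T = 8.43.
p_i = (n_i/n_T)·P. K_p = p_U^2 / (p_S p_R^3) = 1.05 atm^-2.

K_p = 1.05 atm^-2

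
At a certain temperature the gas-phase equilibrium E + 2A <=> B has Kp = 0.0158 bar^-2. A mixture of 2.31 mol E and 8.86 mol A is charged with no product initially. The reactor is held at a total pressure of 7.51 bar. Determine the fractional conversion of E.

X = 0.339

Basis: 2.31 mol E initially; let X = conversion of E. Extent ξ = 2.31X.
Moles: n_E = 2.31 − 2.31X; n_A = 8.86 − 4.62X; n_B = 2.31X.
Summing: n_T = 11.2 − 4.62X.
Mole fractions y_i = n_i/n_T; Kp = p_B / (p_E p_A^2) with p_i = y_i·P.
Setting this equal to 0.0158 bar^-2 and taking the physical root (0 < X < 1) gives X = 0.339.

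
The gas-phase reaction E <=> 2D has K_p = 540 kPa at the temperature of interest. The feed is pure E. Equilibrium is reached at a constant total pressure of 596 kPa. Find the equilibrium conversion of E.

X = 0.430

Basis: 1 mol E initially; let X = conversion of E. Extent ξ = X.
Mole table: n_E = 1 − X; n_D = 2X.
Summing: n_T = 1 + X.
Mole fractions y_i = n_i/n_T; K_p = p_D^2 / (p_E) with p_i = y_i·P.
Substituting and setting equal to 540 kPa gives a polynomial in X; the root in (0,1) is X = 0.430.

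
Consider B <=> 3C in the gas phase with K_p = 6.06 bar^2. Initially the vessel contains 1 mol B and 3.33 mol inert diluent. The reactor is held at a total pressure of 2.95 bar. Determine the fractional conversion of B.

Take 1 mol B as basis and let X be its fractional conversion, so ξ = X.
Moles: n_B = 1 − X; n_C = 3X; n_I = 3.33 (inert).
Total moles n_T = 4.33 + 2X.
With p_i = (n_i/n_T)P, K_p = p_C^3 / (p_B).
Substituting and setting equal to 6.06 bar^2 gives a polynomial in X; the root in (0,1) is X = 0.656.

X = 0.656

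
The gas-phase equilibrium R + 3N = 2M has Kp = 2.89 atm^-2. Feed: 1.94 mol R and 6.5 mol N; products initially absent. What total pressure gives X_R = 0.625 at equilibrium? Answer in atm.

P = 2.08 atm

Basis: 1.94 mol R initially; let X = conversion of R. Extent ξ = 1.94X.
Moles: n_R = 1.94 − 1.94X; n_N = 6.5 − 5.82X; n_M = 3.88X.
Total moles n_T = 8.44 − 3.88X.
Kp = p_M^2 / (p_R p_N^3) with p_i = (n_i/n_T)·P.
At X = 0.625: the mole-fraction product g(X) = Π y_i^ν_i = 12.47. Since Kp = g(X)·P^{-2}, P = (g/Kp)^(1/2) = (12.47/2.89)^(1/2) = 2.08 atm.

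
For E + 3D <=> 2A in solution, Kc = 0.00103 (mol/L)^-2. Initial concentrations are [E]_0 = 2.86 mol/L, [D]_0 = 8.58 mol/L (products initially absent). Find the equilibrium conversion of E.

X = 0.166

Let X = conversion of E; extent ξ = 2.86·X mol/L.
Concentrations: [E] = 2.86 − 2.86X; [D] = 8.58 − 8.58X; [A] = 5.72X.
Kc = [A]^2 / ([E] [D]^3).
Setting equal to 0.00103 and solving for X on (0,1) gives X = 0.166.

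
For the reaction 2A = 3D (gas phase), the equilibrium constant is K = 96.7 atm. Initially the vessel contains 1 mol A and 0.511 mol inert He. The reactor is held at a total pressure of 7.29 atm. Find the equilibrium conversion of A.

X = 0.758

Take 1 mol A as basis and let X be its fractional conversion, so ξ = 0.5X.
At extent ξ: n_A = 1 − X; n_D = 1.5X; n_I = 0.511 (inert).
Total moles n_T = 1.51 + 0.5X.
Mole fractions y_i = n_i/n_T; K = p_D^3 / (p_A^2) with p_i = y_i·P.
Substituting and setting equal to 96.7 atm gives a polynomial in X; the root in (0,1) is X = 0.758.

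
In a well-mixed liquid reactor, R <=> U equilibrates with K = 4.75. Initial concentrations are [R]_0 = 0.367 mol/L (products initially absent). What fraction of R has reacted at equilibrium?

Let X = conversion of R; extent ξ = 0.367·X mol/L.
Concentrations: [R] = 0.367 − 0.367X; [U] = 0.367X.
K = [U] / ([R]).
Setting equal to 4.75 and solving for X on (0,1) gives X = 0.826.

X = 0.826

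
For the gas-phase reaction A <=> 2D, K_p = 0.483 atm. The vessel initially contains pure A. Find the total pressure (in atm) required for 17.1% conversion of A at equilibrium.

P = 4.01 atm

Basis: 1 mol A initially; let X = conversion of A. Extent ξ = X.
At extent ξ: n_A = 1 − X; n_D = 2X.
n_T = Σnᵢ = 1 + X.
K_p = p_D^2 / (p_A) with p_i = (n_i/n_T)·P.
At X = 0.171: the mole-fraction product g(X) = Π y_i^ν_i = 0.1205. Since K_p = g(X)·P^{1}, P = (K_p/g)^(1/1) = (0.483/0.1205)^(1/1) = 4.01 atm.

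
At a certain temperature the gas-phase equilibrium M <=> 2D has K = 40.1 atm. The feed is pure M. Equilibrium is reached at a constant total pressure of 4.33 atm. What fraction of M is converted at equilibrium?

X = 0.836

Take 1 mol M as basis and let X be its fractional conversion, so ξ = X.
Species balance: n_M = 1 − X; n_D = 2X.
Summing: n_T = 1 + X.
With p_i = (n_i/n_T)P, K = p_D^2 / (p_M).
Equating to 40.1 atm and solving on 0 < X < 1: X = 0.836.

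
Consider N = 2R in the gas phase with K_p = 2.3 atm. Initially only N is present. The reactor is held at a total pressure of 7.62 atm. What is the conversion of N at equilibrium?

X = 0.265

Let X = conversion of N (basis 1 mol N); extent of reaction ξ = X.
At extent ξ: n_N = 1 − X; n_R = 2X.
Total moles n_T = 1 + X.
y_i = n_i/n_T, p_i = y_i·P. K_p = p_R^2 / (p_N).
Equating to 2.3 atm and solving on 0 < X < 1: X = 0.265.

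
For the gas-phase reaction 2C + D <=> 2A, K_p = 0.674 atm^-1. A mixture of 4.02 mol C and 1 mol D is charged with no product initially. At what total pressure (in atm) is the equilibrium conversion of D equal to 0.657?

Basis: 1 mol D initially; let X = conversion of D. Extent ξ = X.
Species balance: n_C = 4.02 − 2X; n_D = 1 − X; n_A = 2X.
Summing: n_T = 5.02 − X.
K_p = p_A^2 / (p_C^2 p_D) with p_i = (n_i/n_T)·P.
At X = 0.657: the mole-fraction product g(X) = Π y_i^ν_i = 2.999. Since K_p = g(X)·P^{-1}, P = (g/K_p)^(1/1) = (2.999/0.674)^(1/1) = 4.45 atm.

P = 4.45 atm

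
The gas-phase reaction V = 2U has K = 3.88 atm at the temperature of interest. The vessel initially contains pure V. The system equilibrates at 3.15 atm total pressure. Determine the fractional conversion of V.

X = 0.485

Take 1 mol V as basis and let X be its fractional conversion, so ξ = X.
Species balance: n_V = 1 − X; n_U = 2X.
Total moles n_T = 1 + X.
With p_i = (n_i/n_T)P, K = p_U^2 / (p_V).
Substituting and setting equal to 3.88 atm gives a polynomial in X; the root in (0,1) is X = 0.485.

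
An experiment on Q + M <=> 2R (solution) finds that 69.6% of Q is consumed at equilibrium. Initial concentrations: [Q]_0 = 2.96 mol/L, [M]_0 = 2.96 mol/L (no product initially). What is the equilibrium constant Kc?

Let X = conversion of Q.
Concentrations: [Q] = 2.96 − 2.96X; [M] = 2.96 − 2.96X; [R] = 5.92X.
At X = 0.696: [Q] = 0.9, [M] = 0.9, [R] = 4.12.
Kc = [R]^2 / ([Q] [M]) = 21.

Kc = 21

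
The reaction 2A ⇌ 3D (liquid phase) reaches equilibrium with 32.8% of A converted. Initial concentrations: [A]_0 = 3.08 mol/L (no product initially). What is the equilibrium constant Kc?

Let X = conversion of A.
Concentrations: [A] = 3.08 − 3.08X; [D] = 4.62X.
At X = 0.328: [A] = 2.07, [D] = 1.52.
Kc = [D]^3 / ([A]^2) = 0.812 mol/L.

Kc = 0.812 mol/L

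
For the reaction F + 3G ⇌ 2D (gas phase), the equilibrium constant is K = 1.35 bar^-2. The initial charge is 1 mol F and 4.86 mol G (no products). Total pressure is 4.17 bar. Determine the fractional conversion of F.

Let X = conversion of F (basis 1 mol F); extent of reaction ξ = X.
Species balance: n_F = 1 − X; n_G = 4.86 − 3X; n_D = 2X.
n_T = Σnᵢ = 5.86 − 2X.
With p_i = (n_i/n_T)P, K = p_D^2 / (p_F p_G^3).
This yields a degree-4 equation in X; solving on (0,1), X = 0.838.

X = 0.838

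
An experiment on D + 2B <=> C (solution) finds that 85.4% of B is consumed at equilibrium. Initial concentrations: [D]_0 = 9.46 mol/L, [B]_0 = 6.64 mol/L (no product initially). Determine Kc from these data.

Kc = 0.455 (mol/L)^-2

Let X = conversion of B.
Concentrations: [D] = 9.46 − 3.32X; [B] = 6.64 − 6.64X; [C] = 3.32X.
At X = 0.854: [D] = 6.62, [B] = 0.969, [C] = 2.84.
Kc = [C] / ([D] [B]^2) = 0.455 (mol/L)^-2.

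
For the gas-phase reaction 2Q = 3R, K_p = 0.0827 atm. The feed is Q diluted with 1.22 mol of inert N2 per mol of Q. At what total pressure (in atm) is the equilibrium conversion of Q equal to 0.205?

P = 4.18 atm

Let X = conversion of Q (basis 1 mol Q); extent of reaction ξ = 0.5X.
Mole table: n_Q = 1 − X; n_R = 1.5X; n_I = 1.22 (inert).
n_T = Σnᵢ = 2.22 + 0.5X.
K_p = p_R^3 / (p_Q^2) with p_i = (n_i/n_T)·P.
At X = 0.205: the mole-fraction product g(X) = Π y_i^ν_i = 0.01981. Since K_p = g(X)·P^{1}, P = (K_p/g)^(1/1) = (0.0827/0.01981)^(1/1) = 4.18 atm.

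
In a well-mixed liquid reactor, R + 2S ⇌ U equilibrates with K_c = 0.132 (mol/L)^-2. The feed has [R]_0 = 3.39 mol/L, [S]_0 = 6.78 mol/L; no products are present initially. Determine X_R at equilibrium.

Let X = conversion of R; extent ξ = 3.39·X mol/L.
Concentrations: [R] = 3.39 − 3.39X; [S] = 6.78 − 6.78X; [U] = 3.39X.
K_c = [U] / ([R] [S]^2).
This equals 0.132 at X = 0.551 (the root in 0 < X < 1).

X = 0.551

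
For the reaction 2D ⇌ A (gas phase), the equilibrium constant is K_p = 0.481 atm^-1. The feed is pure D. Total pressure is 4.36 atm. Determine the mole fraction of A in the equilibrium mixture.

Basis: 1 mol D initially; let X = conversion of D. Extent ξ = 0.5X.
Mole table: n_D = 1 − X; n_A = 0.5X.
n_T = Σnᵢ = 1 − 0.5X.
With p_i = (n_i/n_T)P, K_p = p_A / (p_D^2).
Equating to 0.481 atm^-1 and solving on 0 < X < 1: X = 0.674.
Then n_A = 0.337, n_T = 0.663, so y_A = 0.508.

y_A = 0.508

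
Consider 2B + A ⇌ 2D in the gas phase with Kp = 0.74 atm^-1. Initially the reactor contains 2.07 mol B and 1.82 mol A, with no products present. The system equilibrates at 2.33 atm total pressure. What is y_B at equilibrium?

y_B = 0.331

Let X = conversion of B (basis 2.07 mol B); extent of reaction ξ = 1.03X.
Mole table: n_B = 2.07 − 2.07X; n_A = 1.82 − 1.03X; n_D = 2.07X.
n_T = Σnᵢ = 3.89 − 1.03X.
Mole fractions y_i = n_i/n_T; Kp = p_D^2 / (p_B^2 p_A) with p_i = y_i·P.
Setting this equal to 0.74 atm^-1 and taking the physical root (0 < X < 1) gives X = 0.452.
Then n_B = 1.13, n_T = 3.42, so y_B = 0.331.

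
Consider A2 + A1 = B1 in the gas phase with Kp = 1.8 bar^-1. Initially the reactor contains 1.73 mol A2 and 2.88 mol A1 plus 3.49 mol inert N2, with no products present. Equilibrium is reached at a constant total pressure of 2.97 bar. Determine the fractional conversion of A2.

X = 0.585

Basis: 1.73 mol A2 initially; let X = conversion of A2. Extent ξ = 1.73X.
Mole table: n_A2 = 1.73 − 1.73X; n_A1 = 2.88 − 1.73X; n_B1 = 1.73X; n_I = 3.49 (inert).
Summing: n_T = 8.1 − 1.73X.
Mole fractions y_i = n_i/n_T; Kp = p_B1 / (p_A2 p_A1) with p_i = y_i·P.
This yields a degree-2 equation in X; solving on (0,1), X = 0.585.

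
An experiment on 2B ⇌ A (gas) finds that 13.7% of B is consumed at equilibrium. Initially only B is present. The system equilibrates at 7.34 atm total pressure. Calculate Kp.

Take 1 mol B as basis and let X be its fractional conversion, so ξ = 0.5X.
Mole table: n_B = 1 − X; n_A = 0.5X.
Summing: n_T = 1 − 0.5X.
At X = 0.137: n_B = 0.863, n_A = 0.0685, n_T = 0.931.
p_i = (n_i/n_T)·P. Kp = p_A / (p_B^2) = 0.0117 atm^-1.

Kp = 0.0117 atm^-1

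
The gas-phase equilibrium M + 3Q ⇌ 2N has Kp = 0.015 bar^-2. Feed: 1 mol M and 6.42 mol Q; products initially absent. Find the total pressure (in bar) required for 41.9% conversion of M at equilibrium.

P = 5.04 bar

Take 1 mol M as basis and let X be its fractional conversion, so ξ = X.
At extent ξ: n_M = 1 − X; n_Q = 6.42 − 3X; n_N = 2X.
Summing: n_T = 7.42 − 2X.
Kp = p_N^2 / (p_M p_Q^3) with p_i = (n_i/n_T)·P.
At X = 0.419: the mole-fraction product g(X) = Π y_i^ν_i = 0.3805. Since Kp = g(X)·P^{-2}, P = (g/Kp)^(1/2) = (0.3805/0.015)^(1/2) = 5.04 bar.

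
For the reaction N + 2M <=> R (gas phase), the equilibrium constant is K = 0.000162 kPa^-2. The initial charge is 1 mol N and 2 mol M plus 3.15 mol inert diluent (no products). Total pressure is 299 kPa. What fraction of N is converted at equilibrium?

X = 0.413

Let X = conversion of N (basis 1 mol N); extent of reaction ξ = X.
At extent ξ: n_N = 1 − X; n_M = 2 − 2X; n_R = X; n_I = 3.15 (inert).
Summing: n_T = 6.15 − 2X.
y_i = n_i/n_T, p_i = y_i·P. K = p_R / (p_N p_M^2).
Equating to 0.000162 kPa^-2 and solving on 0 < X < 1: X = 0.413.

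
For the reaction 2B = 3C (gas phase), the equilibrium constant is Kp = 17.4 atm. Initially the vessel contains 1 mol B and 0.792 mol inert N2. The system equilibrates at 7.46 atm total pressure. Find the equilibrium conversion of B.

Basis: 1 mol B initially; let X = conversion of B. Extent ξ = 0.5X.
At extent ξ: n_B = 1 − X; n_C = 1.5X; n_I = 0.792 (inert).
Summing: n_T = 1.79 + 0.5X.
y_i = n_i/n_T, p_i = y_i·P. Kp = p_C^3 / (p_B^2).
Equating to 17.4 atm and solving on 0 < X < 1: X = 0.607.

X = 0.607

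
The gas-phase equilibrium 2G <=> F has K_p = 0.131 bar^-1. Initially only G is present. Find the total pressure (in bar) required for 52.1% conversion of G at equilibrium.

P = 6.41 bar

Let X = conversion of G (basis 1 mol G); extent of reaction ξ = 0.5X.
Mole table: n_G = 1 − X; n_F = 0.5X.
Summing: n_T = 1 − 0.5X.
K_p = p_F / (p_G^2) with p_i = (n_i/n_T)·P.
At X = 0.521: the mole-fraction product g(X) = Π y_i^ν_i = 0.8396. Since K_p = g(X)·P^{-1}, P = (g/K_p)^(1/1) = (0.8396/0.131)^(1/1) = 6.41 bar.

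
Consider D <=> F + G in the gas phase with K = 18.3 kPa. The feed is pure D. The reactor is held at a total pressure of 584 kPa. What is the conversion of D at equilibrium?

X = 0.174

Let X = conversion of D (basis 1 mol D); extent of reaction ξ = X.
At extent ξ: n_D = 1 − X; n_F = X; n_G = X.
Total moles n_T = 1 + X.
With p_i = (n_i/n_T)P, K = p_F p_G / (p_D).
Substituting and setting equal to 18.3 kPa gives a polynomial in X; the root in (0,1) is X = 0.174.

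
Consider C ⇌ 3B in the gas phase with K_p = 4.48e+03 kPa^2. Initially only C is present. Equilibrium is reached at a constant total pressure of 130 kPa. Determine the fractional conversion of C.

Let X = conversion of C (basis 1 mol C); extent of reaction ξ = X.
Mole table: n_C = 1 − X; n_B = 3X.
n_T = Σnᵢ = 1 + 2X.
With p_i = (n_i/n_T)P, K_p = p_B^3 / (p_C).
Substituting and setting equal to 4.48e+03 kPa^2 gives a polynomial in X; the root in (0,1) is X = 0.256.

X = 0.256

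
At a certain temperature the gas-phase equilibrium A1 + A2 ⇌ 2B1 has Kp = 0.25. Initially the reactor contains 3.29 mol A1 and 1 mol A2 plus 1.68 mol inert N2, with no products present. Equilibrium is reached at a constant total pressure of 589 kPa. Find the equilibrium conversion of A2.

X = 0.347

Let X = conversion of A2 (basis 1 mol A2); extent of reaction ξ = X.
At extent ξ: n_A1 = 3.29 − X; n_A2 = 1 − X; n_B1 = 2X; n_I = 1.68 (inert).
Since Δν = 0, n_T = 5.97 throughout.
With p_i = (n_i/n_T)P, Kp = p_B1^2 / (p_A1 p_A2).
Setting this equal to 0.25 and taking the physical root (0 < X < 1) gives X = 0.347.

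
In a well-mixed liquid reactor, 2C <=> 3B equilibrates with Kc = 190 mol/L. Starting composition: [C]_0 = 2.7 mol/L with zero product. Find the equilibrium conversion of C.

Let X = conversion of C; extent ξ = 2.7X/2 mol/L.
Concentrations: [C] = 2.7 − 2.7X; [B] = 4.05X.
Kc = [B]^3 / ([C]^2).
Setting equal to 190 and solving for X on (0,1) gives X = 0.833.

X = 0.833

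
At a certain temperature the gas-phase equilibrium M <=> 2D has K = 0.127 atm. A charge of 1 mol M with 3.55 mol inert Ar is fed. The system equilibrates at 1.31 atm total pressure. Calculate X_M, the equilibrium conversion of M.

Take 1 mol M as basis and let X be its fractional conversion, so ξ = X.
At extent ξ: n_M = 1 − X; n_D = 2X; n_I = 3.55 (inert).
n_T = Σnᵢ = 4.55 + X.
With p_i = (n_i/n_T)P, K = p_D^2 / (p_M).
This yields a degree-2 equation in X; solving on (0,1), X = 0.289.

X = 0.289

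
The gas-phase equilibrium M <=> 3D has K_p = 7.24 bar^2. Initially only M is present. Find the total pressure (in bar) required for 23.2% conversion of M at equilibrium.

P = 5.95 bar

Basis: 1 mol M initially; let X = conversion of M. Extent ξ = X.
At extent ξ: n_M = 1 − X; n_D = 3X.
Total moles n_T = 1 + 2X.
K_p = p_D^3 / (p_M) with p_i = (n_i/n_T)·P.
At X = 0.232: the mole-fraction product g(X) = Π y_i^ν_i = 0.2048. Since K_p = g(X)·P^{2}, P = (K_p/g)^(1/2) = (7.24/0.2048)^(1/2) = 5.95 bar.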